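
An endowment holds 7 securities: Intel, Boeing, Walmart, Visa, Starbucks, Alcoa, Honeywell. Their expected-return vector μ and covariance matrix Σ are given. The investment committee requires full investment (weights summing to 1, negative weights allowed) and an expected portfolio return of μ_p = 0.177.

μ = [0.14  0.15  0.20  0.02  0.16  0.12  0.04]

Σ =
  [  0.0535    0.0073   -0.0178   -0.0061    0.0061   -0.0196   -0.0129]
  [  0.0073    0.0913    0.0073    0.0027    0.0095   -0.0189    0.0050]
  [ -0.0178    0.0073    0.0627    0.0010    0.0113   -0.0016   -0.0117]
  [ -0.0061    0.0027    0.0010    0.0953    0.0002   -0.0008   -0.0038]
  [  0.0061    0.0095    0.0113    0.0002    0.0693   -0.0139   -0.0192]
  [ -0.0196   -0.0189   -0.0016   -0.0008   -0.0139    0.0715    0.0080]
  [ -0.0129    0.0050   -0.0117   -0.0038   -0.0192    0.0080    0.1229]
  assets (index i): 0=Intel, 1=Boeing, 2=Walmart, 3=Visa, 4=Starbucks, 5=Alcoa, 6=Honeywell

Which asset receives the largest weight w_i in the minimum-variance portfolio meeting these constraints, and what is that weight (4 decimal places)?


Walmart (0.3774)

u=Σ⁻¹μ = [5.5547  1.3355  4.5887  0.5627  2.0516  3.9081  1.3745]
v=Σ⁻¹𝟙 = [40.8885  8.7701  27.2056  13.4123  15.3858  29.5220  15.5583]
a=μᵀu=2.759201  b=𝟙ᵀu=19.375953  c=𝟙ᵀv=150.742525  D=ac−b²=40.501411
λ₁=(c·0.177−b)/D = (150.742525·0.177−19.375953)/40.501411 = 0.180376
λ₂=(a−b·0.177)/D = (2.759201−19.375953·0.177)/40.501411 = -0.016551
w* = 0.180376·u + -0.016551·v:
  w_0 = 0.180376·5.5547 + -0.016551·40.8885 = 0.3252  (Intel)
  w_1 = 0.180376·1.3355 + -0.016551·8.7701 = 0.0957  (Boeing)
  w_2 = 0.180376·4.5887 + -0.016551·27.2056 = 0.3774  (Walmart)
  w_3 = 0.180376·0.5627 + -0.016551·13.4123 = -0.1205  (Visa)
  w_4 = 0.180376·2.0516 + -0.016551·15.3858 = 0.1154  (Starbucks)
  w_5 = 0.180376·3.9081 + -0.016551·29.5220 = 0.2163  (Alcoa)
  w_6 = 0.180376·1.3745 + -0.016551·15.5583 = -0.0096  (Honeywell)
Σw_i=1.0000  μᵀw=0.1770
σ²=wᵀΣw=λ₁·μ_p+λ₂ = 0.180376·0.177 + -0.016551 = 0.015375 ≈ 0.0154


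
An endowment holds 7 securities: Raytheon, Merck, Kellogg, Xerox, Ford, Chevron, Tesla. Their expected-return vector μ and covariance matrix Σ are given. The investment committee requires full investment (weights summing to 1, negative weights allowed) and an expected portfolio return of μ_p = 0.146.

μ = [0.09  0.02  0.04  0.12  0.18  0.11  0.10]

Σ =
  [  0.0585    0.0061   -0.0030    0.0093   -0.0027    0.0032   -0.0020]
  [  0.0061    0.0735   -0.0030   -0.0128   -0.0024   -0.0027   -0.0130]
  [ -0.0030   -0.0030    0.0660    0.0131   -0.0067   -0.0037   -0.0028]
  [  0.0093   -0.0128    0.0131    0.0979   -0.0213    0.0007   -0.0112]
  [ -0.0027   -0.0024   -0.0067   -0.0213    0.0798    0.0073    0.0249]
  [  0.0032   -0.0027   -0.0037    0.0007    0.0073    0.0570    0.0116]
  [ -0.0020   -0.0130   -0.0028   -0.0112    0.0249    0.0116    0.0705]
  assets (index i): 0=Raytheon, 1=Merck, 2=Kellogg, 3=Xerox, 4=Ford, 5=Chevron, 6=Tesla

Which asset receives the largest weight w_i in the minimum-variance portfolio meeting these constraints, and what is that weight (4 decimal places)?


Ford (0.4481)

p=Σ⁻¹μ = [1.2831  0.7688  0.7217  1.7241  2.4640  1.4433  0.7914]
q=Σ⁻¹𝟙 = [14.1558  18.8584  16.6822  13.4108  12.9080  14.0617  13.9838]
a=μᵀp=1.048032  b=𝟙ᵀp=9.196365  c=𝟙ᵀq=104.060569  D=ac−b²=24.485673
λ₁=(c·0.146−b)/D = (104.060569·0.146−9.196365)/24.485673 = 0.244897
λ₂=(a−b·0.146)/D = (1.048032−9.196365·0.146)/24.485673 = -0.012033
w* = 0.244897·p + -0.012033·q:
  w_0 = 0.244897·1.2831 + -0.012033·14.1558 = 0.1439  (Raytheon)
  w_1 = 0.244897·0.7688 + -0.012033·18.8584 = -0.0386  (Merck)
  w_2 = 0.244897·0.7217 + -0.012033·16.6822 = -0.0240  (Kellogg)
  w_3 = 0.244897·1.7241 + -0.012033·13.4108 = 0.2609  (Xerox)
  w_4 = 0.244897·2.4640 + -0.012033·12.9080 = 0.4481  (Ford)
  w_5 = 0.244897·1.4433 + -0.012033·14.0617 = 0.1842  (Chevron)
  w_6 = 0.244897·0.7914 + -0.012033·13.9838 = 0.0256  (Tesla)
Σw_i=1.0000  μᵀw=0.1460
σ²=wᵀΣw=λ₁·μ_p+λ₂ = 0.244897·0.146 + -0.012033 = 0.023722 ≈ 0.0237


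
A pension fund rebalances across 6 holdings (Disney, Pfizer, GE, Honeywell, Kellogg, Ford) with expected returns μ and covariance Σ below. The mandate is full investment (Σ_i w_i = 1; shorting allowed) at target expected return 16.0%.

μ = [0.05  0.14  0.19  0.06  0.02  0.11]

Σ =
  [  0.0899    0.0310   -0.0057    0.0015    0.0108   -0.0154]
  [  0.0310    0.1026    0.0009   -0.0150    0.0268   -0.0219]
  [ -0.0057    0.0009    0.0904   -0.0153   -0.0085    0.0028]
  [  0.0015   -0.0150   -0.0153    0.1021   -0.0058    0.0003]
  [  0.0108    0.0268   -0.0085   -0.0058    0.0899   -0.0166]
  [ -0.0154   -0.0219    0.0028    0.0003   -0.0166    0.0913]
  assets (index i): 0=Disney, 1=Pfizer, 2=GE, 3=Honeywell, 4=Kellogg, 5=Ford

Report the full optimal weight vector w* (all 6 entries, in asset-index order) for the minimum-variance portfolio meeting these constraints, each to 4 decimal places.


g=Σ⁻¹μ = [0.3464  1.6930  2.2817  1.1838  0.2720  1.6449]
h=Σ⁻¹𝟙 = [10.1000  8.8278  14.6192  13.8013  12.6114  16.5733]
a=μᵀg=0.945282  b=𝟙ᵀg=7.421915  c=𝟙ᵀh=76.533050  D=ac−b²=17.260491
λ₁=(c·0.160−b)/D = (76.533050·0.160−7.421915)/17.260491 = 0.279446
λ₂=(a−b·0.160)/D = (0.945282−7.421915·0.160)/17.260491 = -0.014033
w* = 0.279446·g + -0.014033·h:
  w_0 = 0.279446·0.3464 + -0.014033·10.1000 = -0.0449  (Disney)
  w_1 = 0.279446·1.6930 + -0.014033·8.8278 = 0.3492  (Pfizer)
  w_2 = 0.279446·2.2817 + -0.014033·14.6192 = 0.4325  (GE)
  w_3 = 0.279446·1.1838 + -0.014033·13.8013 = 0.1371  (Honeywell)
  w_4 = 0.279446·0.2720 + -0.014033·12.6114 = -0.1010  (Kellogg)
  w_5 = 0.279446·1.6449 + -0.014033·16.5733 = 0.2271  (Ford)
Σw_i=1.0000  μᵀw=0.1600
σ²=wᵀΣw=λ₁·μ_p+λ₂ = 0.279446·0.160 + -0.014033 = 0.030678 ≈ 0.0307

-0.0449  0.3492  0.4325  0.1371  -0.1010  0.2271


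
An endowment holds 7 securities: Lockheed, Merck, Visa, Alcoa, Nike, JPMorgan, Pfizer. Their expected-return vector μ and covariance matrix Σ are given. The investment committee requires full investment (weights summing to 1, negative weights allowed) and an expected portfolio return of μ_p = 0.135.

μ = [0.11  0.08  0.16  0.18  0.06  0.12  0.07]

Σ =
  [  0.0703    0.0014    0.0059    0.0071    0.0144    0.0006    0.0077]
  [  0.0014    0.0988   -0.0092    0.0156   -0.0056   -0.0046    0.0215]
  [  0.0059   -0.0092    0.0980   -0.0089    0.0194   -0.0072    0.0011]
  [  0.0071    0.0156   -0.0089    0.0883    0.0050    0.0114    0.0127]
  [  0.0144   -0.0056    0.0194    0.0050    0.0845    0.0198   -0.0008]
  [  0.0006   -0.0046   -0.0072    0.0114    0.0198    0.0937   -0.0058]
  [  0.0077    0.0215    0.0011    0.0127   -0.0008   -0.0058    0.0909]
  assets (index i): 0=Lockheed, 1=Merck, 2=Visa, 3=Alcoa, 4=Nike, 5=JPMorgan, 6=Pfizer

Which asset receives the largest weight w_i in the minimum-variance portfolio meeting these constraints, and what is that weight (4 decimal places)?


p=Σ⁻¹μ = [1.2234  0.6610  1.9421  1.8216  -0.3143  1.3187  0.3135]
q=Σ⁻¹𝟙 = [10.3878  8.9646  10.6753  7.2563  5.4353  10.3030  7.5631]
a=μᵀp=0.987396  b=𝟙ᵀp=6.965897  c=𝟙ᵀq=60.585346  D=ac−b²=11.297980
λ₁=(c·0.135−b)/D = (60.585346·0.135−6.965897)/11.297980 = 0.107375
λ₂=(a−b·0.135)/D = (0.987396−6.965897·0.135)/11.297980 = 0.004160
w* = 0.107375·p + 0.004160·q:
  w_0 = 0.107375·1.2234 + 0.004160·10.3878 = 0.1746  (Lockheed)
  w_1 = 0.107375·0.6610 + 0.004160·8.9646 = 0.1083  (Merck)
  w_2 = 0.107375·1.9421 + 0.004160·10.6753 = 0.2529  (Visa)
  w_3 = 0.107375·1.8216 + 0.004160·7.2563 = 0.2258  (Alcoa)
  w_4 = 0.107375·-0.3143 + 0.004160·5.4353 = -0.0111  (Nike)
  w_5 = 0.107375·1.3187 + 0.004160·10.3030 = 0.1845  (JPMorgan)
  w_6 = 0.107375·0.3135 + 0.004160·7.5631 = 0.0651  (Pfizer)
Σw_i=1.0000  μᵀw=0.1350
σ²=wᵀΣw=λ₁·μ_p+λ₂ = 0.107375·0.135 + 0.004160 = 0.018656 ≈ 0.0187

Visa (0.2529)


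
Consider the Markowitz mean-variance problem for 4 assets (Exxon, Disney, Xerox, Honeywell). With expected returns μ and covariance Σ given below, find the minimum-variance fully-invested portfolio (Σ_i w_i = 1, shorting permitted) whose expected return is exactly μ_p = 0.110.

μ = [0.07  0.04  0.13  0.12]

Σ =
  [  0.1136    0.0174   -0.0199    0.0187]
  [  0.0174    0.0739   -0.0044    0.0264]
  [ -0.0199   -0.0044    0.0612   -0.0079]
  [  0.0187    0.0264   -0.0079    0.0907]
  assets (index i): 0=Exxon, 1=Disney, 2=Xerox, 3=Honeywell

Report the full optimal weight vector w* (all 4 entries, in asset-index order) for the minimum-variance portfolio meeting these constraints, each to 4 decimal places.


0.1842  0.0725  0.5007  0.2427

p=Σ⁻¹μ = [0.8404  0.0065  2.5750  1.3722]
q=Σ⁻¹𝟙 = [9.7200  9.6248  21.2341  8.0694]
a=μᵀp=0.558505  b=𝟙ᵀp=4.794141  c=𝟙ᵀq=48.648182  D=ac−b²=4.186468
λ₁=(c·0.110−b)/D = (48.648182·0.110−4.794141)/4.186468 = 0.133086
λ₂=(a−b·0.110)/D = (0.558505−4.794141·0.110)/4.186468 = 0.007441
w* = 0.133086·p + 0.007441·q:
  w_0 = 0.133086·0.8404 + 0.007441·9.7200 = 0.1842  (Exxon)
  w_1 = 0.133086·0.0065 + 0.007441·9.6248 = 0.0725  (Disney)
  w_2 = 0.133086·2.5750 + 0.007441·21.2341 = 0.5007  (Xerox)
  w_3 = 0.133086·1.3722 + 0.007441·8.0694 = 0.2427  (Honeywell)
Σw_i=1.0000  μᵀw=0.1100
σ²=wᵀΣw=λ₁·μ_p+λ₂ = 0.133086·0.110 + 0.007441 = 0.022080 ≈ 0.0221


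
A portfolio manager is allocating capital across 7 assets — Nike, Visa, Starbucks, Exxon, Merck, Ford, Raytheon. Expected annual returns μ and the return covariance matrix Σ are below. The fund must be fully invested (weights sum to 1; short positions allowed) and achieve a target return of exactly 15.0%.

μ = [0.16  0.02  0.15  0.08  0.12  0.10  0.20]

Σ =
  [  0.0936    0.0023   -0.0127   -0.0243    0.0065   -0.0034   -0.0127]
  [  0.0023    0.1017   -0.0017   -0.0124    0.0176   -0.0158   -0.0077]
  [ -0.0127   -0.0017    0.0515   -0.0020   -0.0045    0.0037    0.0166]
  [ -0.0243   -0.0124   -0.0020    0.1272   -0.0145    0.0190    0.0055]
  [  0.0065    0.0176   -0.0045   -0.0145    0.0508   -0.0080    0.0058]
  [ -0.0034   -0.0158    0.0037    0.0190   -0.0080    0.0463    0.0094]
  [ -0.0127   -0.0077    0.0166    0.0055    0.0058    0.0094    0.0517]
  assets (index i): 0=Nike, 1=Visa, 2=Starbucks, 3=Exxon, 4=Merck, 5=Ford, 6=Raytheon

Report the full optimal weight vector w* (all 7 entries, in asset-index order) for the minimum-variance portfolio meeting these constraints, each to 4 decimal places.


0.2066  0.0026  0.2017  0.0746  0.1658  0.0897  0.2590

x=Σ⁻¹μ = [2.6674  0.3891  2.7416  1.1176  2.3548  1.6031  3.0268]
y=Σ⁻¹𝟙 = [17.0218  11.8302  21.1246  11.2031  20.6761  21.9386  11.0027]
a=μᵀx=1.983474  b=𝟙ᵀx=13.900554  c=𝟙ᵀy=114.797007  D=ac−b²=34.471466
λ₁=(c·0.150−b)/D = (114.797007·0.150−13.900554)/34.471466 = 0.096282
λ₂=(a−b·0.150)/D = (1.983474−13.900554·0.150)/34.471466 = -0.002948
w* = 0.096282·x + -0.002948·y:
  w_0 = 0.096282·2.6674 + -0.002948·17.0218 = 0.2066  (Nike)
  w_1 = 0.096282·0.3891 + -0.002948·11.8302 = 0.0026  (Visa)
  w_2 = 0.096282·2.7416 + -0.002948·21.1246 = 0.2017  (Starbucks)
  w_3 = 0.096282·1.1176 + -0.002948·11.2031 = 0.0746  (Exxon)
  w_4 = 0.096282·2.3548 + -0.002948·20.6761 = 0.1658  (Merck)
  w_5 = 0.096282·1.6031 + -0.002948·21.9386 = 0.0897  (Ford)
  w_6 = 0.096282·3.0268 + -0.002948·11.0027 = 0.2590  (Raytheon)
Σw_i=1.0000  μᵀw=0.1500
σ²=wᵀΣw=λ₁·μ_p+λ₂ = 0.096282·0.150 + -0.002948 = 0.011495 ≈ 0.0115


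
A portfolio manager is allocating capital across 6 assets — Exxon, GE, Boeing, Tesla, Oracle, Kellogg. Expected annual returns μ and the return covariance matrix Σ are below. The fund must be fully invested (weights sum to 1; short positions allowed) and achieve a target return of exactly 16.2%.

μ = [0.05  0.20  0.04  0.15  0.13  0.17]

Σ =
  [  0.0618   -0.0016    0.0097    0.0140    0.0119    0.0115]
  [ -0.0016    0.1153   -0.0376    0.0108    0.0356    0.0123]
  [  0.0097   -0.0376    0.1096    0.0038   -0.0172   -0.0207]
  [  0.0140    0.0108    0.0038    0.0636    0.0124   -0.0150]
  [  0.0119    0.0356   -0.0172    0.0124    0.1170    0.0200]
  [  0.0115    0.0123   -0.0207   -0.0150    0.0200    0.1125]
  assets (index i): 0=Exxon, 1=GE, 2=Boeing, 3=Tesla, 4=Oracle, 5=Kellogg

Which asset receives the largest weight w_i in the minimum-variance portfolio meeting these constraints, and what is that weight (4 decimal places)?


Tesla (0.3888)

p=Σ⁻¹μ = [-0.3031  1.6334  1.2606  2.4679  0.2473  1.8805]
q=Σ⁻¹𝟙 = [8.6418  9.8648  13.8393  13.1382  3.4959  10.6037]
a=μᵀp=1.083952  b=𝟙ᵀp=7.186452  c=𝟙ᵀq=59.583767  D=ac−b²=12.940866
λ₁=(c·0.162−b)/D = (59.583767·0.162−7.186452)/12.940866 = 0.190568
λ₂=(a−b·0.162)/D = (1.083952−7.186452·0.162)/12.940866 = -0.006202
w* = 0.190568·p + -0.006202·q:
  w_0 = 0.190568·-0.3031 + -0.006202·8.6418 = -0.1114  (Exxon)
  w_1 = 0.190568·1.6334 + -0.006202·9.8648 = 0.2501  (GE)
  w_2 = 0.190568·1.2606 + -0.006202·13.8393 = 0.1544  (Boeing)
  w_3 = 0.190568·2.4679 + -0.006202·13.1382 = 0.3888  (Tesla)
  w_4 = 0.190568·0.2473 + -0.006202·3.4959 = 0.0254  (Oracle)
  w_5 = 0.190568·1.8805 + -0.006202·10.6037 = 0.2926  (Kellogg)
Σw_i=1.0000  μᵀw=0.1620
σ²=wᵀΣw=λ₁·μ_p+λ₂ = 0.190568·0.162 + -0.006202 = 0.024671 ≈ 0.0247


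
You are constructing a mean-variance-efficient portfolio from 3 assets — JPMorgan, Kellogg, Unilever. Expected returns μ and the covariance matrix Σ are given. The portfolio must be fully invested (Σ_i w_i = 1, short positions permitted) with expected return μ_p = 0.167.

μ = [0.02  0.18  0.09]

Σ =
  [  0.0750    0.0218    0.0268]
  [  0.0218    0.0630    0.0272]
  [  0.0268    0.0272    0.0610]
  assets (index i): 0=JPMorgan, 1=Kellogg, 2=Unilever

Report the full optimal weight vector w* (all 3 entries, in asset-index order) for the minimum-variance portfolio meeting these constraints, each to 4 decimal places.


-0.0618  0.8075  0.2543

p=Σ⁻¹μ = [-0.7603  2.8967  0.5178]
q=Σ⁻¹𝟙 = [7.3937  9.4605  8.9266]
a=μᵀp=0.552799  b=𝟙ᵀp=2.654165  c=𝟙ᵀq=25.780833  D=ac−b²=7.207029
λ₁=(c·0.167−b)/D = (25.780833·0.167−2.654165)/7.207029 = 0.229114
λ₂=(a−b·0.167)/D = (0.552799−2.654165·0.167)/7.207029 = 0.015201
w* = 0.229114·p + 0.015201·q:
  w_0 = 0.229114·-0.7603 + 0.015201·7.3937 = -0.0618  (JPMorgan)
  w_1 = 0.229114·2.8967 + 0.015201·9.4605 = 0.8075  (Kellogg)
  w_2 = 0.229114·0.5178 + 0.015201·8.9266 = 0.2543  (Unilever)
Σw_i=1.0000  μᵀw=0.1670
σ²=wᵀΣw=λ₁·μ_p+λ₂ = 0.229114·0.167 + 0.015201 = 0.053463 ≈ 0.0535


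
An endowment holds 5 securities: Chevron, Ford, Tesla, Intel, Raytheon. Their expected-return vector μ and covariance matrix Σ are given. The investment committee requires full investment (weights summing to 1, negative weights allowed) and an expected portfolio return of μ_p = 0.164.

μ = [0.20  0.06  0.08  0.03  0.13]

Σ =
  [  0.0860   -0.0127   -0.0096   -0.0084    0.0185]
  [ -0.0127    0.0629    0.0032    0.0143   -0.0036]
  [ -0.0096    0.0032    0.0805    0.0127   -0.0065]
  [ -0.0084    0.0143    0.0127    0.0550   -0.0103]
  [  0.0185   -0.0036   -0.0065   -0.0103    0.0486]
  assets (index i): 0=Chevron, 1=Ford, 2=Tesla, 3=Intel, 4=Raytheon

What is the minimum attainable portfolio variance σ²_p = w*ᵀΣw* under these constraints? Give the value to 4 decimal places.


u=Σ⁻¹μ = [2.2492  1.3186  1.2844  0.6671  2.2295]
v=Σ⁻¹𝟙 = [12.1036  15.0252  12.3223  17.4798  22.4344]
a=μᵀu=0.941568  b=𝟙ᵀu=7.748879  c=𝟙ᵀv=79.365314  D=ac−b²=14.682720
λ₁=(c·0.164−b)/D = (79.365314·0.164−7.748879)/14.682720 = 0.358723
λ₂=(a−b·0.164)/D = (0.941568−7.748879·0.164)/14.682720 = -0.022424
w* = 0.358723·u + -0.022424·v:
  w_0 = 0.358723·2.2492 + -0.022424·12.1036 = 0.5354  (Chevron)
  w_1 = 0.358723·1.3186 + -0.022424·15.0252 = 0.1361  (Ford)
  w_2 = 0.358723·1.2844 + -0.022424·12.3223 = 0.1844  (Tesla)
  w_3 = 0.358723·0.6671 + -0.022424·17.4798 = -0.1527  (Intel)
  w_4 = 0.358723·2.2295 + -0.022424·22.4344 = 0.2967  (Raytheon)
Σw_i=1.0000  μᵀw=0.1640
σ²=wᵀΣw=λ₁·μ_p+λ₂ = 0.358723·0.164 + -0.022424 = 0.036406 ≈ 0.0364

0.0364


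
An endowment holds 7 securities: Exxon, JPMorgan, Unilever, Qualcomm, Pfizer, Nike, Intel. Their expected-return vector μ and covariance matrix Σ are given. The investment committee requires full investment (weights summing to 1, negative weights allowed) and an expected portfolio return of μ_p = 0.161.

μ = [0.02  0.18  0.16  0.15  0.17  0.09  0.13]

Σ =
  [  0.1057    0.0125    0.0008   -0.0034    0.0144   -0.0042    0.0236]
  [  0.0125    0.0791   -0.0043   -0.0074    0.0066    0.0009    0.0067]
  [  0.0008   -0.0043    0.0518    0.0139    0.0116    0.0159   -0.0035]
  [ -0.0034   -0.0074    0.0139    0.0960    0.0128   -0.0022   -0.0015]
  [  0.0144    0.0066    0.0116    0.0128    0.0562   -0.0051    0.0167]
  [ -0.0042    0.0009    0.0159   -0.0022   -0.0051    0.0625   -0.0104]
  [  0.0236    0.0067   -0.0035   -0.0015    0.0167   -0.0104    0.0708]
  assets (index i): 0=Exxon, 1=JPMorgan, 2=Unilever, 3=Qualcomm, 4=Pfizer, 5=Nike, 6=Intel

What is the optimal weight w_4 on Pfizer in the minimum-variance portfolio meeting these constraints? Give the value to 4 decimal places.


u=Σ⁻¹μ = [-0.6411  2.3060  2.3044  1.2044  1.7655  1.2533  1.7387]
v=Σ⁻¹𝟙 = [5.0209  11.3955  11.6549  9.2341  8.4089  16.3089  12.5563]
a=μᵀu=1.590580  b=𝟙ᵀu=9.931132  c=𝟙ᵀv=74.579438  D=ac−b²=19.997198
λ₁=(c·0.161−b)/D = (74.579438·0.161−9.931132)/19.997198 = 0.103822
λ₂=(a−b·0.161)/D = (1.590580−9.931132·0.161)/19.997198 = -0.000417
w* = 0.103822·u + -0.000417·v:
  w_0 = 0.103822·-0.6411 + -0.000417·5.0209 = -0.0687  (Exxon)
  w_1 = 0.103822·2.3060 + -0.000417·11.3955 = 0.2347  (JPMorgan)
  w_2 = 0.103822·2.3044 + -0.000417·11.6549 = 0.2344  (Unilever)
  w_3 = 0.103822·1.2044 + -0.000417·9.2341 = 0.1212  (Qualcomm)
  w_4 = 0.103822·1.7655 + -0.000417·8.4089 = 0.1798  (Pfizer)
  w_5 = 0.103822·1.2533 + -0.000417·16.3089 = 0.1233  (Nike)
  w_6 = 0.103822·1.7387 + -0.000417·12.5563 = 0.1753  (Intel)
Σw_i=1.0000  μᵀw=0.1610
σ²=wᵀΣw=λ₁·μ_p+λ₂ = 0.103822·0.161 + -0.000417 = 0.016299 ≈ 0.0163

0.1798


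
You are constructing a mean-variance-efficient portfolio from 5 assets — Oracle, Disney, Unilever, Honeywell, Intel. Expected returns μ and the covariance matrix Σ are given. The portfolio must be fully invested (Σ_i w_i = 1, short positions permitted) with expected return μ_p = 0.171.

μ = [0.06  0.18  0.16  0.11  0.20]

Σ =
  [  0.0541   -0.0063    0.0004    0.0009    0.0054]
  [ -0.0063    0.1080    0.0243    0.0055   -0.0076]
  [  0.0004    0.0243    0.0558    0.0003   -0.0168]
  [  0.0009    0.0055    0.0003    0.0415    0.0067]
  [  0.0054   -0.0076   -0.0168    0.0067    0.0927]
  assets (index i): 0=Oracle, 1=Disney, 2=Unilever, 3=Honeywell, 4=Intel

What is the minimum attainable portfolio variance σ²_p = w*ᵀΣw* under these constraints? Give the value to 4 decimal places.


0.0207

g=Σ⁻¹μ = [0.9170  1.0886  3.1644  2.0407  2.6193]
h=Σ⁻¹𝟙 = [17.4662  5.8420  18.7975  20.8461  12.1490]
a=μᵀg=1.505606  b=𝟙ᵀg=9.830001  c=𝟙ᵀh=75.100760  D=ac−b²=16.443261
λ₁=(c·0.171−b)/D = (75.100760·0.171−9.830001)/16.443261 = 0.183189
λ₂=(a−b·0.171)/D = (1.505606−9.830001·0.171)/16.443261 = -0.010662
w* = 0.183189·g + -0.010662·h:
  w_0 = 0.183189·0.9170 + -0.010662·17.4662 = -0.0182  (Oracle)
  w_1 = 0.183189·1.0886 + -0.010662·5.8420 = 0.1371  (Disney)
  w_2 = 0.183189·3.1644 + -0.010662·18.7975 = 0.3793  (Unilever)
  w_3 = 0.183189·2.0407 + -0.010662·20.8461 = 0.1516  (Honeywell)
  w_4 = 0.183189·2.6193 + -0.010662·12.1490 = 0.3503  (Intel)
Σw_i=1.0000  μᵀw=0.1710
σ²=wᵀΣw=λ₁·μ_p+λ₂ = 0.183189·0.171 + -0.010662 = 0.020663 ≈ 0.0207


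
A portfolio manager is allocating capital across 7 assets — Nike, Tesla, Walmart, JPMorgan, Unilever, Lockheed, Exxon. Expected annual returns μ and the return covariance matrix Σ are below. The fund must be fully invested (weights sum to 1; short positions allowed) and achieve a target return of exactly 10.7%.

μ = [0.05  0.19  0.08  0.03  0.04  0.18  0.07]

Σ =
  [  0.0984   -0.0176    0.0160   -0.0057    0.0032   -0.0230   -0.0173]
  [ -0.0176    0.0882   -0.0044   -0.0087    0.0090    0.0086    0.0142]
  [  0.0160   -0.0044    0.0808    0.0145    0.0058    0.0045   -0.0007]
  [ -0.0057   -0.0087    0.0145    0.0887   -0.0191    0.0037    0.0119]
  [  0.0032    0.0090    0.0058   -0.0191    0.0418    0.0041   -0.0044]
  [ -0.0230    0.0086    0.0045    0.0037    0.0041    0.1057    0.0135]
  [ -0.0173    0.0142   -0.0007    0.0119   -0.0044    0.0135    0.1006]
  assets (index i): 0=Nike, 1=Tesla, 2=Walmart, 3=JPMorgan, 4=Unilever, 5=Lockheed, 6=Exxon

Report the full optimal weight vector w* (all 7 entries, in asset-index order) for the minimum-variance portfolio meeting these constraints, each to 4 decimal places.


u=Σ⁻¹μ = [1.2730  2.2314  0.6505  0.5001  0.3862  1.6955  0.3345]
v=Σ⁻¹𝟙 = [15.1533  11.1336  4.5466  16.9529  27.5637  8.8440  9.0197]
a=μᵀu=0.898713  b=𝟙ᵀu=7.071215  c=𝟙ᵀv=93.213837  D=ac−b²=33.770413
λ₁=(c·0.107−b)/D = (93.213837·0.107−7.071215)/33.770413 = 0.085953
λ₂=(a−b·0.107)/D = (0.898713−7.071215·0.107)/33.770413 = 0.004208
w* = 0.085953·u + 0.004208·v:
  w_0 = 0.085953·1.2730 + 0.004208·15.1533 = 0.1732  (Nike)
  w_1 = 0.085953·2.2314 + 0.004208·11.1336 = 0.2386  (Tesla)
  w_2 = 0.085953·0.6505 + 0.004208·4.5466 = 0.0750  (Walmart)
  w_3 = 0.085953·0.5001 + 0.004208·16.9529 = 0.1143  (JPMorgan)
  w_4 = 0.085953·0.3862 + 0.004208·27.5637 = 0.1492  (Unilever)
  w_5 = 0.085953·1.6955 + 0.004208·8.8440 = 0.1829  (Lockheed)
  w_6 = 0.085953·0.3345 + 0.004208·9.0197 = 0.0667  (Exxon)
Σw_i=1.0000  μᵀw=0.1070
σ²=wᵀΣw=λ₁·μ_p+λ₂ = 0.085953·0.107 + 0.004208 = 0.013405 ≈ 0.0134

0.1732  0.2386  0.0750  0.1143  0.1492  0.1829  0.0667


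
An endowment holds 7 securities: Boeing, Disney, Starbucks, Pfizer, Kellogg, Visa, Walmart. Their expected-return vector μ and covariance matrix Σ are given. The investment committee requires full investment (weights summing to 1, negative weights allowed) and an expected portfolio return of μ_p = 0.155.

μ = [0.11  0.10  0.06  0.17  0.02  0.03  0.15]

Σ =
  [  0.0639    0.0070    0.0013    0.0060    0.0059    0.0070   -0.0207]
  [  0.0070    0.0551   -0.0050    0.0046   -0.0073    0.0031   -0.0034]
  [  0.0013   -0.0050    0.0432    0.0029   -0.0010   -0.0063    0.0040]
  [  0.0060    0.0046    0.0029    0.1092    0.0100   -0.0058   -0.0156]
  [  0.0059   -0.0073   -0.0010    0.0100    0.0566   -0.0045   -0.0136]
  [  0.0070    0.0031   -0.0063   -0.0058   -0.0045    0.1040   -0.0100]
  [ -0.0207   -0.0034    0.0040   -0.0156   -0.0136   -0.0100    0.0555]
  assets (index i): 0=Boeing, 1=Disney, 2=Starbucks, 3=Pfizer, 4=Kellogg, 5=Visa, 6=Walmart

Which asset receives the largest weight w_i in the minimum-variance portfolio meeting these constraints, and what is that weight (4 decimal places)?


Walmart (0.4921)

g=Σ⁻¹μ = [2.6477  1.8223  1.0927  1.9048  1.1773  0.7291  4.6784]
h=Σ⁻¹𝟙 = [19.7441  22.0268  23.7148  10.0926  27.1435  14.3711  37.0999]
a=μᵀg=1.610017  b=𝟙ᵀg=14.052151  c=𝟙ᵀh=154.192807  D=ac−b²=50.790155
λ₁=(c·0.155−b)/D = (154.192807·0.155−14.052151)/50.790155 = 0.193891
λ₂=(a−b·0.155)/D = (1.610017−14.052151·0.155)/50.790155 = -0.011185
w* = 0.193891·g + -0.011185·h:
  w_0 = 0.193891·2.6477 + -0.011185·19.7441 = 0.2925  (Boeing)
  w_1 = 0.193891·1.8223 + -0.011185·22.0268 = 0.1070  (Disney)
  w_2 = 0.193891·1.0927 + -0.011185·23.7148 = -0.0534  (Starbucks)
  w_3 = 0.193891·1.9048 + -0.011185·10.0926 = 0.2564  (Pfizer)
  w_4 = 0.193891·1.1773 + -0.011185·27.1435 = -0.0753  (Kellogg)
  w_5 = 0.193891·0.7291 + -0.011185·14.3711 = -0.0194  (Visa)
  w_6 = 0.193891·4.6784 + -0.011185·37.0999 = 0.4921  (Walmart)
Σw_i=1.0000  μᵀw=0.1550
σ²=wᵀΣw=λ₁·μ_p+λ₂ = 0.193891·0.155 + -0.011185 = 0.018868 ≈ 0.0189


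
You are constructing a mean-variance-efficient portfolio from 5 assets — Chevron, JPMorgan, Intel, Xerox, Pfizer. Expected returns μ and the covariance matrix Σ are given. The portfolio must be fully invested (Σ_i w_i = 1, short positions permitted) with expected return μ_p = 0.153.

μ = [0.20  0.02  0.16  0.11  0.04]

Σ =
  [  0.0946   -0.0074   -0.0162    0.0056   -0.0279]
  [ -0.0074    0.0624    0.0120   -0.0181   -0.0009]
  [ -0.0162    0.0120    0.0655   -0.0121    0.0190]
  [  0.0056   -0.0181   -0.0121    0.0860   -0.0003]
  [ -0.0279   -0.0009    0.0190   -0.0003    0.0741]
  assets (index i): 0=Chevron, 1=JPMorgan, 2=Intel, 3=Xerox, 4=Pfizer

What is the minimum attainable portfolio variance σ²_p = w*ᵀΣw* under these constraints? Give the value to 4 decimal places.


0.0183

p=Σ⁻¹μ = [2.8347  0.5493  3.1093  1.6504  0.8232]
q=Σ⁻¹𝟙 = [18.7006  20.6328  14.2271  16.8144  17.2071]
a=μᵀp=1.289889  b=𝟙ᵀp=8.966991  c=𝟙ᵀq=87.582068  D=ac−b²=32.564228
λ₁=(c·0.153−b)/D = (87.582068·0.153−8.966991)/32.564228 = 0.136133
λ₂=(a−b·0.153)/D = (1.289889−8.966991·0.153)/32.564228 = -0.002520
w* = 0.136133·p + -0.002520·q:
  w_0 = 0.136133·2.8347 + -0.002520·18.7006 = 0.3388  (Chevron)
  w_1 = 0.136133·0.5493 + -0.002520·20.6328 = 0.0228  (JPMorgan)
  w_2 = 0.136133·3.1093 + -0.002520·14.2271 = 0.3874  (Intel)
  w_3 = 0.136133·1.6504 + -0.002520·16.8144 = 0.1823  (Xerox)
  w_4 = 0.136133·0.8232 + -0.002520·17.2071 = 0.0687  (Pfizer)
Σw_i=1.0000  μᵀw=0.1530
σ²=wᵀΣw=λ₁·μ_p+λ₂ = 0.136133·0.153 + -0.002520 = 0.018308 ≈ 0.0183


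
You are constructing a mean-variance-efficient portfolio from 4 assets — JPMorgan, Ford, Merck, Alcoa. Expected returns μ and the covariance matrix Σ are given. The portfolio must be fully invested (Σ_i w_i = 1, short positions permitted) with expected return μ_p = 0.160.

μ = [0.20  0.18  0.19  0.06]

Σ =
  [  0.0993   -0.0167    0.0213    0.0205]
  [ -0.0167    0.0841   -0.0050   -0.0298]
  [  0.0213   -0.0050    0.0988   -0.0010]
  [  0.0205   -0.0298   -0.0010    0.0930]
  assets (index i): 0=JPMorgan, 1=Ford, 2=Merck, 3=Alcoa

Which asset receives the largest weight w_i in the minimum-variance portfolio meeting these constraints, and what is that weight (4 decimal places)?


g=Σ⁻¹μ = [1.9161  3.0524  1.6768  1.2189]
h=Σ⁻¹𝟙 = [8.1507  19.4978  9.5059  15.3059]
a=μᵀg=1.324382  b=𝟙ᵀg=7.864220  c=𝟙ᵀh=52.460314  D=ac−b²=7.631561
λ₁=(c·0.160−b)/D = (52.460314·0.160−7.864220)/7.631561 = 0.069374
λ₂=(a−b·0.160)/D = (1.324382−7.864220·0.160)/7.631561 = 0.008662
w* = 0.069374·g + 0.008662·h:
  w_0 = 0.069374·1.9161 + 0.008662·8.1507 = 0.2035  (JPMorgan)
  w_1 = 0.069374·3.0524 + 0.008662·19.4978 = 0.3807  (Ford)
  w_2 = 0.069374·1.6768 + 0.008662·9.5059 = 0.1987  (Merck)
  w_3 = 0.069374·1.2189 + 0.008662·15.3059 = 0.2171  (Alcoa)
Σw_i=1.0000  μᵀw=0.1600
σ²=wᵀΣw=λ₁·μ_p+λ₂ = 0.069374·0.160 + 0.008662 = 0.019762 ≈ 0.0198

Ford (0.3807)


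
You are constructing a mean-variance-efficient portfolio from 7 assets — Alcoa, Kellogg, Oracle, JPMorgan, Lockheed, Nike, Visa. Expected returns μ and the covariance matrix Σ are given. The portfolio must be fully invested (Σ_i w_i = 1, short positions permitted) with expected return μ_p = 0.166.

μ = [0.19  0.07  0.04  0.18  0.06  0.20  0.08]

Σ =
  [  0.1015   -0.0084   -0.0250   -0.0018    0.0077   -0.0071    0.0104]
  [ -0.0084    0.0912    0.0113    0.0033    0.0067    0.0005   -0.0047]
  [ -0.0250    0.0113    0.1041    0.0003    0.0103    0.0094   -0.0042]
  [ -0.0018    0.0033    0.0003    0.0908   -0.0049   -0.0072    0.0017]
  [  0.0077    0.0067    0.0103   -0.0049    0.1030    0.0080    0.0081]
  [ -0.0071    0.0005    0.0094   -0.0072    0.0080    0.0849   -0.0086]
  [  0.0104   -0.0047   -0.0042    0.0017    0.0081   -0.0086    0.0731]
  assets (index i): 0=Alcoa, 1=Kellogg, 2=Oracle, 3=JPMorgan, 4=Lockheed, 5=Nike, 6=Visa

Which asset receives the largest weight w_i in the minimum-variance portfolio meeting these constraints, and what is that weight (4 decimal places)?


g=Σ⁻¹μ = [2.1981  0.8519  0.5996  2.1962  0.1039  2.7594  1.1329]
h=Σ⁻¹𝟙 = [12.5762  10.6615  10.2299  11.9506  5.4783  13.5373  13.8716]
a=μᵀg=1.545311  b=𝟙ᵀg=9.841957  c=𝟙ᵀh=78.305265  D=ac−b²=24.141910
λ₁=(c·0.166−b)/D = (78.305265·0.166−9.841957)/24.141910 = 0.130757
λ₂=(a−b·0.166)/D = (1.545311−9.841957·0.166)/24.141910 = -0.003664
w* = 0.130757·g + -0.003664·h:
  w_0 = 0.130757·2.1981 + -0.003664·12.5762 = 0.2413  (Alcoa)
  w_1 = 0.130757·0.8519 + -0.003664·10.6615 = 0.0723  (Kellogg)
  w_2 = 0.130757·0.5996 + -0.003664·10.2299 = 0.0409  (Oracle)
  w_3 = 0.130757·2.1962 + -0.003664·11.9506 = 0.2434  (JPMorgan)
  w_4 = 0.130757·0.1039 + -0.003664·5.4783 = -0.0065  (Lockheed)
  w_5 = 0.130757·2.7594 + -0.003664·13.5373 = 0.3112  (Nike)
  w_6 = 0.130757·1.1329 + -0.003664·13.8716 = 0.0973  (Visa)
Σw_i=1.0000  μᵀw=0.1660
σ²=wᵀΣw=λ₁·μ_p+λ₂ = 0.130757·0.166 + -0.003664 = 0.018042 ≈ 0.0180

Nike (0.3112)


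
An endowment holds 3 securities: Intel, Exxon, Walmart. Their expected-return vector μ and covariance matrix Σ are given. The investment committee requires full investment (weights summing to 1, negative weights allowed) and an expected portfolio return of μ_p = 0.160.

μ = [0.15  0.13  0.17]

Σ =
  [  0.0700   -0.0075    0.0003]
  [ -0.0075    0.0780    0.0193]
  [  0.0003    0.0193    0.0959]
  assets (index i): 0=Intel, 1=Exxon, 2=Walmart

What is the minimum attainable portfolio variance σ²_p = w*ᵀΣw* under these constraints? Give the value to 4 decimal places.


0.0411

u=Σ⁻¹μ = [2.3002  1.5270  1.4582]
v=Σ⁻¹𝟙 = [15.5768  12.3660  7.8901]
a=μᵀu=0.791436  b=𝟙ᵀu=5.285424  c=𝟙ᵀv=35.832939  D=ac−b²=0.423777
λ₁=(c·0.160−b)/D = (35.832939·0.160−5.285424)/0.423777 = 1.056798
λ₂=(a−b·0.160)/D = (0.791436−5.285424·0.160)/0.423777 = -0.127972
w* = 1.056798·u + -0.127972·v:
  w_0 = 1.056798·2.3002 + -0.127972·15.5768 = 0.4375  (Intel)
  w_1 = 1.056798·1.5270 + -0.127972·12.3660 = 0.0313  (Exxon)
  w_2 = 1.056798·1.4582 + -0.127972·7.8901 = 0.5313  (Walmart)
Σw_i=1.0000  μᵀw=0.1600
σ²=wᵀΣw=λ₁·μ_p+λ₂ = 1.056798·0.160 + -0.127972 = 0.041115 ≈ 0.0411


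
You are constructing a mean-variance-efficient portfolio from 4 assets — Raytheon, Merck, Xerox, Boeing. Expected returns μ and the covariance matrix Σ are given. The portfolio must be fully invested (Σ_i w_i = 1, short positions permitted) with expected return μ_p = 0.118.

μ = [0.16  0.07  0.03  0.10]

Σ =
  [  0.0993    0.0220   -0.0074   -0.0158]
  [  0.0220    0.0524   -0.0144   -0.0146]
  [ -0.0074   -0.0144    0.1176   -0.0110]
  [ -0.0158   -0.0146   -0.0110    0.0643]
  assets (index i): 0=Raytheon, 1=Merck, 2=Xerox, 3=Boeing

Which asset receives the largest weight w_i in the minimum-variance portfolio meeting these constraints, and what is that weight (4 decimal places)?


Boeing (0.4181)

g=Σ⁻¹μ = [1.7255  1.5093  0.7781  2.4550]
h=Σ⁻¹𝟙 = [9.5044  26.5370  14.8249  26.4492]
a=μᵀg=0.650579  b=𝟙ᵀg=6.467963  c=𝟙ᵀh=77.315517  D=ac−b²=8.465293
λ₁=(c·0.118−b)/D = (77.315517·0.118−6.467963)/8.465293 = 0.313665
λ₂=(a−b·0.118)/D = (0.650579−6.467963·0.118)/8.465293 = -0.013306
w* = 0.313665·g + -0.013306·h:
  w_0 = 0.313665·1.7255 + -0.013306·9.5044 = 0.4148  (Raytheon)
  w_1 = 0.313665·1.5093 + -0.013306·26.5370 = 0.1203  (Merck)
  w_2 = 0.313665·0.7781 + -0.013306·14.8249 = 0.0468  (Xerox)
  w_3 = 0.313665·2.4550 + -0.013306·26.4492 = 0.4181  (Boeing)
Σw_i=1.0000  μᵀw=0.1180
σ²=wᵀΣw=λ₁·μ_p+λ₂ = 0.313665·0.118 + -0.013306 = 0.023706 ≈ 0.0237


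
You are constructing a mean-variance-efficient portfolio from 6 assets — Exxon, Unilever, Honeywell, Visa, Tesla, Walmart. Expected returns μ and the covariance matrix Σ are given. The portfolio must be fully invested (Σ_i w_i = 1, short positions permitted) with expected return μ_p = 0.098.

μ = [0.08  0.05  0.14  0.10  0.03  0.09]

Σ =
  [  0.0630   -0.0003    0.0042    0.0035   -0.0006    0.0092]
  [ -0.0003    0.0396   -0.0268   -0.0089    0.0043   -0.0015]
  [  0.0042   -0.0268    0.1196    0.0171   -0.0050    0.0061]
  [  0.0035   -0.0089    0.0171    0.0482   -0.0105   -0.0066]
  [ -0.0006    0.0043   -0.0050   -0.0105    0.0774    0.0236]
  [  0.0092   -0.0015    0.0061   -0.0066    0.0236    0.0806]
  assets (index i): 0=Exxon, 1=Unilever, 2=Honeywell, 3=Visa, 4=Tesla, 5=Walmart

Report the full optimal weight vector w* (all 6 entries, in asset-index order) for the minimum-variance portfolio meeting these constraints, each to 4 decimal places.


p=Σ⁻¹μ = [0.9165  2.7152  1.3879  2.2295  0.3166  1.0474]
q=Σ⁻¹𝟙 = [12.4957  39.0449  12.9406  26.4365  12.4504  9.2472]
a=μᵀp=0.730089  b=𝟙ᵀp=8.612997  c=𝟙ᵀq=112.615269  D=ac−b²=8.035412
λ₁=(c·0.098−b)/D = (112.615269·0.098−8.612997)/8.035412 = 0.301577
λ₂=(a−b·0.098)/D = (0.730089−8.612997·0.098)/8.035412 = -0.014185
w* = 0.301577·p + -0.014185·q:
  w_0 = 0.301577·0.9165 + -0.014185·12.4957 = 0.0991  (Exxon)
  w_1 = 0.301577·2.7152 + -0.014185·39.0449 = 0.2650  (Unilever)
  w_2 = 0.301577·1.3879 + -0.014185·12.9406 = 0.2350  (Honeywell)
  w_3 = 0.301577·2.2295 + -0.014185·26.4365 = 0.2974  (Visa)
  w_4 = 0.301577·0.3166 + -0.014185·12.4504 = -0.0811  (Tesla)
  w_5 = 0.301577·1.0474 + -0.014185·9.2472 = 0.1847  (Walmart)
Σw_i=1.0000  μᵀw=0.0980
σ²=wᵀΣw=λ₁·μ_p+λ₂ = 0.301577·0.098 + -0.014185 = 0.015369 ≈ 0.0154

0.0991  0.2650  0.2350  0.2974  -0.0811  0.1847


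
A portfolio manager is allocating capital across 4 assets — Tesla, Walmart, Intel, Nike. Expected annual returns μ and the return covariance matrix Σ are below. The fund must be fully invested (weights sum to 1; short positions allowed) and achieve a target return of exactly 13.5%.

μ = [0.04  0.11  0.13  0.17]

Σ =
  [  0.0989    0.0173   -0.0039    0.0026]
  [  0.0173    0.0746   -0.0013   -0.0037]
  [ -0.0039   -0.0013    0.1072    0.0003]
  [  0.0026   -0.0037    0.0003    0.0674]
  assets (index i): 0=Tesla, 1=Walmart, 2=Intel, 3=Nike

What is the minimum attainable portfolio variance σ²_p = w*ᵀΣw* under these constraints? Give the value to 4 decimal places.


0.0236

p=Σ⁻¹μ = [0.1045  1.6007  1.2286  2.6006]
q=Σ⁻¹𝟙 = [7.9106  12.4924  9.7252  15.1741]
a=μᵀp=0.782084  b=𝟙ᵀp=5.534465  c=𝟙ᵀq=45.302312  D=ac−b²=4.799907
λ₁=(c·0.135−b)/D = (45.302312·0.135−5.534465)/4.799907 = 0.121116
λ₂=(a−b·0.135)/D = (0.782084−5.534465·0.135)/4.799907 = 0.007277
w* = 0.121116·p + 0.007277·q:
  w_0 = 0.121116·0.1045 + 0.007277·7.9106 = 0.0702  (Tesla)
  w_1 = 0.121116·1.6007 + 0.007277·12.4924 = 0.2848  (Walmart)
  w_2 = 0.121116·1.2286 + 0.007277·9.7252 = 0.2196  (Intel)
  w_3 = 0.121116·2.6006 + 0.007277·15.1741 = 0.4254  (Nike)
Σw_i=1.0000  μᵀw=0.1350
σ²=wᵀΣw=λ₁·μ_p+λ₂ = 0.121116·0.135 + 0.007277 = 0.023628 ≈ 0.0236


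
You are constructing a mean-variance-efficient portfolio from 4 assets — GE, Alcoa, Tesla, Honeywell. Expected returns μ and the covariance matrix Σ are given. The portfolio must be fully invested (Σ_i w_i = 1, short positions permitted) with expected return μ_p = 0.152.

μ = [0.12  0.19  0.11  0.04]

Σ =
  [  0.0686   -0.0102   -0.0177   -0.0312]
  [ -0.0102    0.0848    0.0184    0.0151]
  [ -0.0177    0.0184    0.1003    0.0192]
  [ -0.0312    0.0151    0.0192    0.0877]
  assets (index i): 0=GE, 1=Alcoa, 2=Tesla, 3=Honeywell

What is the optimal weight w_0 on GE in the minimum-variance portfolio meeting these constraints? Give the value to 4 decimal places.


0.3872

g=Σ⁻¹μ = [2.7110  2.2006  1.0145  0.8196]
h=Σ⁻¹𝟙 = [26.2101  9.8577  9.5442  16.9402]
a=μᵀg=0.887809  b=𝟙ᵀg=6.745652  c=𝟙ᵀh=62.552270  D=ac−b²=10.030669
λ₁=(c·0.152−b)/D = (62.552270·0.152−6.745652)/10.030669 = 0.275385
λ₂=(a−b·0.152)/D = (0.887809−6.745652·0.152)/10.030669 = -0.013711
w* = 0.275385·g + -0.013711·h:
  w_0 = 0.275385·2.7110 + -0.013711·26.2101 = 0.3872  (GE)
  w_1 = 0.275385·2.2006 + -0.013711·9.8577 = 0.4708  (Alcoa)
  w_2 = 0.275385·1.0145 + -0.013711·9.5442 = 0.1485  (Tesla)
  w_3 = 0.275385·0.8196 + -0.013711·16.9402 = -0.0066  (Honeywell)
Σw_i=1.0000  μᵀw=0.1520
σ²=wᵀΣw=λ₁·μ_p+λ₂ = 0.275385·0.152 + -0.013711 = 0.028148 ≈ 0.0281


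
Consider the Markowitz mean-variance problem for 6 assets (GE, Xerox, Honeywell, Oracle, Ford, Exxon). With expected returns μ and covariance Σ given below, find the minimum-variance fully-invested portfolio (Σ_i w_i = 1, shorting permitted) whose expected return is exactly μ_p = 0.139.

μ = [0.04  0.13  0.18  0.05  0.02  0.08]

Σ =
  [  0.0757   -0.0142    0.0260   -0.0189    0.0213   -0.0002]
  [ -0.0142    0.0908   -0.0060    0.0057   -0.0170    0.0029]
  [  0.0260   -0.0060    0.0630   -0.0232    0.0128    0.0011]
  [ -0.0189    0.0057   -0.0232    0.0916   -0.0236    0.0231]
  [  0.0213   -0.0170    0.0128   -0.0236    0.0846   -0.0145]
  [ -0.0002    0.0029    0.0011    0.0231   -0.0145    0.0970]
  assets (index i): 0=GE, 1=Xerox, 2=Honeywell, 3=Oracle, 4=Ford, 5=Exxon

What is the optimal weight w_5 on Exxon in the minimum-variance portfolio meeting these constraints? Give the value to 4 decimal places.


0.0663

u=Σ⁻¹μ = [-0.1744  1.6349  3.4420  1.2893  0.5350  0.5094]
v=Σ⁻¹𝟙 = [10.5412  15.3803  16.3711  18.5301  16.2697  7.7048]
a=μᵀu=0.941034  b=𝟙ᵀu=7.236171  c=𝟙ᵀv=84.797153  D=ac−b²=27.434867
λ₁=(c·0.139−b)/D = (84.797153·0.139−7.236171)/27.434867 = 0.165870
λ₂=(a−b·0.139)/D = (0.941034−7.236171·0.139)/27.434867 = -0.002362
w* = 0.165870·u + -0.002362·v:
  w_0 = 0.165870·-0.1744 + -0.002362·10.5412 = -0.0538  (GE)
  w_1 = 0.165870·1.6349 + -0.002362·15.3803 = 0.2348  (Xerox)
  w_2 = 0.165870·3.4420 + -0.002362·16.3711 = 0.5323  (Honeywell)
  w_3 = 0.165870·1.2893 + -0.002362·18.5301 = 0.1701  (Oracle)
  w_4 = 0.165870·0.5350 + -0.002362·16.2697 = 0.0503  (Ford)
  w_5 = 0.165870·0.5094 + -0.002362·7.7048 = 0.0663  (Exxon)
Σw_i=1.0000  μᵀw=0.1390
σ²=wᵀΣw=λ₁·μ_p+λ₂ = 0.165870·0.139 + -0.002362 = 0.020694 ≈ 0.0207


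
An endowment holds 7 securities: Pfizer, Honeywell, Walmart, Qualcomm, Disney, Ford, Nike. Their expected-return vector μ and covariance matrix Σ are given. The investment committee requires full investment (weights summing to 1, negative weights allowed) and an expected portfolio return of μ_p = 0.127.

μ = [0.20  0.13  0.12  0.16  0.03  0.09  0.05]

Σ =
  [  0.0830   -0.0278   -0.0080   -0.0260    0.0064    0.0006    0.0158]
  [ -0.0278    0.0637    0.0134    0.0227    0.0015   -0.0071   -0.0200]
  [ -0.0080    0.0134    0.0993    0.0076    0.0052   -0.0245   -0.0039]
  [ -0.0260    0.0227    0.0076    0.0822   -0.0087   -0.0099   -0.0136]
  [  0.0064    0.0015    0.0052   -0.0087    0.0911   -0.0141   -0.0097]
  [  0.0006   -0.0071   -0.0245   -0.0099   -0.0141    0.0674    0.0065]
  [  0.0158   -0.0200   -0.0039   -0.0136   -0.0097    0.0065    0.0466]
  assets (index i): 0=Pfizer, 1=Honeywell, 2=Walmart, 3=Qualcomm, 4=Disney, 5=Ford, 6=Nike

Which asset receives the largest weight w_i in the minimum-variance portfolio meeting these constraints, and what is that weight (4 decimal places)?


Pfizer (0.2195)

u=Σ⁻¹μ = [4.1559  3.3592  1.5481  2.8987  0.7762  2.6221  1.8769]
v=Σ⁻¹𝟙 = [21.1293  27.7942  13.2231  20.4793  17.8000  25.8939  33.4008]
a=μᵀu=2.270556  b=𝟙ᵀu=17.237066  c=𝟙ᵀv=159.720670  D=ac−b²=65.538225
λ₁=(c·0.127−b)/D = (159.720670·0.127−17.237066)/65.538225 = 0.046499
λ₂=(a−b·0.127)/D = (2.270556−17.237066·0.127)/65.538225 = 0.001243
w* = 0.046499·u + 0.001243·v:
  w_0 = 0.046499·4.1559 + 0.001243·21.1293 = 0.2195  (Pfizer)
  w_1 = 0.046499·3.3592 + 0.001243·27.7942 = 0.1907  (Honeywell)
  w_2 = 0.046499·1.5481 + 0.001243·13.2231 = 0.0884  (Walmart)
  w_3 = 0.046499·2.8987 + 0.001243·20.4793 = 0.1602  (Qualcomm)
  w_4 = 0.046499·0.7762 + 0.001243·17.8000 = 0.0582  (Disney)
  w_5 = 0.046499·2.6221 + 0.001243·25.8939 = 0.1541  (Ford)
  w_6 = 0.046499·1.8769 + 0.001243·33.4008 = 0.1288  (Nike)
Σw_i=1.0000  μᵀw=0.1270
σ²=wᵀΣw=λ₁·μ_p+λ₂ = 0.046499·0.127 + 0.001243 = 0.007148 ≈ 0.0071
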